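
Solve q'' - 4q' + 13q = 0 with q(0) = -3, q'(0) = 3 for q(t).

Characteristic equation r² - 4r + 13 = 0 has discriminant (-4)² - 4·(13) = -36 < 0, so r = 2 ± 3i.
Hence q_h = C1*cos(3*t)*exp(2*t) + C2*exp(2*t)*sin(3*t).
Apply the initial conditions: q(0) = C1 = -3 and q'(0) = 2*C1 + 3*C2 = 3. Solving gives C1 = -3, C2 = 3.

q = -3*cos(3*t)*exp(2*t) + 3*exp(2*t)*sin(3*t)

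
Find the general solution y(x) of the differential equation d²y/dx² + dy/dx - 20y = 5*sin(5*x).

y = -9*sin(5*x)/82 - cos(5*x)/82 + C1*exp(4*x) + C2*exp(-5*x)

Characteristic equation r² + r - 20 = 0 factors as (r - 4)(r + 5) = 0, so r = 4, -5.
Hence y_h = C1*exp(4*x) + C2*exp(-5*x).
Try y_p = A*cos(5*x) + B*sin(5*x). Substituting and equating the coefficients of cos(5x) and sin(5x) gives A = -1/82, B = -9/82, so y_p = -9*sin(5*x)/82 - cos(5*x)/82.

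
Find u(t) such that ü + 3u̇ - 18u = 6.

Characteristic equation r² + 3r - 18 = 0 factors as (r - 3)(r + 6) = 0, so r = 3, -6.
Hence u_h = C1*exp(3*t) + C2*exp(-6*t).
For the particular solution try u_p = A0. Substituting and matching coefficients of each power of t gives A0 = -1/3, so u_p = -1/3.

u = -1/3 + C1*exp(3*t) + C2*exp(-6*t)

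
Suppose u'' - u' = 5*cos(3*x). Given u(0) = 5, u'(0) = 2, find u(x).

Characteristic equation r² - r = 0 factors as (r - 1)r = 0, so r = 1, 0.
Hence u_h = C1*exp(x) + C2.
Try u_p = A*cos(3*x) + B*sin(3*x). Substituting and equating the coefficients of cos(3x) and sin(3x) gives A = -1/2, B = -1/6, so u_p = -cos(3*x)/2 - sin(3*x)/6.
General solution: u = C2 - cos(3*x)/2 - sin(3*x)/6 + C1*exp(x).
Apply the initial conditions: u(0) = -1/2 + C1 + C2 = 5 and u'(0) = -1/2 + C1 = 2. Solving gives C1 = 5/2, C2 = 3.

u = 3 - cos(3*x)/2 - sin(3*x)/6 + 5*exp(x)/2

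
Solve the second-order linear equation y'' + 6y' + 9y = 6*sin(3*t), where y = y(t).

y = -cos(3*t)/3 + C1*exp(-3*t) + C2*t*exp(-3*t)

Characteristic equation r² + 6r + 9 = 0 has discriminant (6)² - 4·(9) = 0, so r = -3 is a repeated root.
Hence y_h = (C1 + C2*t)*exp(-3*t).
Try y_p = A*cos(3*t) + B*sin(3*t). Substituting and equating the coefficients of cos(3t) and sin(3t) gives A = -1/3, B = 0, so y_p = -cos(3*t)/3.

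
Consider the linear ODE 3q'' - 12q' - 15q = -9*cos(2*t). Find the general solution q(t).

Divide through by 3: q'' - 4q' - 5q = -3*cos(2*t).
Characteristic equation r² - 4r - 5 = 0 factors as (r + 1)(r - 5) = 0, so r = -1, 5.
Hence q_h = C1*exp(-t) + C2*exp(5*t).
Try q_p = A*cos(2*t) + B*sin(2*t). Substituting and equating the coefficients of cos(2t) and sin(2t) gives A = 27/145, B = 24/145, so q_p = 24*sin(2*t)/145 + 27*cos(2*t)/145.

q = 24*sin(2*t)/145 + 27*cos(2*t)/145 + C1*exp(-t) + C2*exp(5*t)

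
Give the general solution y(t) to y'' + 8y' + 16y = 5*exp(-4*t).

y = C1*exp(-4*t) + 5*t**2*exp(-4*t)/2 + C2*t*exp(-4*t)

Characteristic equation r² + 8r + 16 = 0 has discriminant (8)² - 4·(16) = 0, so r = -4 is a repeated root.
Hence y_h = (C1 + C2*t)*exp(-4*t).
Since exp(-4*t) solves the homogeneous equation (r = -4 is a root of multiplicity 2), multiply the trial by t^2. Try y_p = A*t^2*exp(-4*t). Substituting into the equation and dividing by exp(-4*t) gives A = 5/2, so y_p = 5*t^2*exp(-4*t)/2.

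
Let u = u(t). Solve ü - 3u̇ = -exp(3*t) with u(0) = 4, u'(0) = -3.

u = 44/9 - 8*exp(3*t)/9 - t*exp(3*t)/3

Characteristic equation r² - 3r = 0 factors as (r - 3)r = 0, so r = 3, 0.
Hence u_h = C1*exp(3*t) + C2.
Since exp(3*t) solves the homogeneous equation (r = 3 is a root of multiplicity 1), multiply the trial by t. Try u_p = A*t*exp(3*t). Substituting into the equation and dividing by exp(3*t) gives A = -1/3, so u_p = -t*exp(3*t)/3.
General solution: u = C2 + C1*exp(3*t) - t*exp(3*t)/3.
Apply the initial conditions: u(0) = C1 + C2 = 4 and u'(0) = -1/3 + 3*C1 = -3. Solving gives C1 = -8/9, C2 = 44/9.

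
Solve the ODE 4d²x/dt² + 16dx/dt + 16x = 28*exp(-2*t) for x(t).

x = C1*exp(-2*t) + 7*t**2*exp(-2*t)/2 + C2*t*exp(-2*t)

Divide through by 4: x'' + 4x' + 4x = 7*exp(-2*t).
Characteristic equation r² + 4r + 4 = 0 has discriminant (4)² - 4·(4) = 0, so r = -2 is a repeated root.
Hence x_h = (C1 + C2*t)*exp(-2*t).
Since exp(-2*t) solves the homogeneous equation (r = -2 is a root of multiplicity 2), multiply the trial by t^2. Try x_p = A*t^2*exp(-2*t). Substituting into the equation and dividing by exp(-2*t) gives A = 7/2, so x_p = 7*t^2*exp(-2*t)/2.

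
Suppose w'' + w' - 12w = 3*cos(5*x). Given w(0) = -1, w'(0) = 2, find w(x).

w = -193*exp(-4*x)/287 - 111*cos(5*x)/1394 - 59*exp(3*x)/238 + 15*sin(5*x)/1394

Characteristic equation r² + r - 12 = 0 factors as (r - 3)(r + 4) = 0, so r = 3, -4.
Hence w_h = C1*exp(3*x) + C2*exp(-4*x).
Try w_p = A*cos(5*x) + B*sin(5*x). Substituting and equating the coefficients of cos(5x) and sin(5x) gives A = -111/1394, B = 15/1394, so w_p = -111*cos(5*x)/1394 + 15*sin(5*x)/1394.
General solution: w = -111*cos(5*x)/1394 + 15*sin(5*x)/1394 + C1*exp(3*x) + C2*exp(-4*x).
Apply the initial conditions: w(0) = -111/1394 + C1 + C2 = -1 and w'(0) = 75/1394 - 4*C2 + 3*C1 = 2. Solving gives C1 = -59/238, C2 = -193/287.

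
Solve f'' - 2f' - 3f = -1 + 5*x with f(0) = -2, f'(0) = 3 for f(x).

f = 13/9 - 15*exp(-x)/4 - 5*x/3 + 11*exp(3*x)/36

Characteristic equation r² - 2r - 3 = 0 factors as (r + 1)(r - 3) = 0, so r = -1, 3.
Hence f_h = C1*exp(-x) + C2*exp(3*x).
For the particular solution try f_p = A0 + A1*x. Substituting and matching coefficients of each power of x gives A0 = 13/9, A1 = -5/3, so f_p = 13/9 - 5*x/3.
General solution: f = 13/9 - 5*x/3 + C1*exp(-x) + C2*exp(3*x).
Apply the initial conditions: f(0) = 13/9 + C1 + C2 = -2 and f'(0) = -5/3 - C1 + 3*C2 = 3. Solving gives C1 = -15/4, C2 = 11/36.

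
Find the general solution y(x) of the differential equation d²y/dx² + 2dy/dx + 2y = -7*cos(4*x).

Characteristic equation r² + 2r + 2 = 0 has discriminant (2)² - 4·(2) = -4 < 0, so r = -1 ± i.
Hence y_h = C1*cos(x)*exp(-x) + C2*exp(-x)*sin(x).
Try y_p = A*cos(4*x) + B*sin(4*x). Substituting and equating the coefficients of cos(4x) and sin(4x) gives A = 49/130, B = -14/65, so y_p = -14*sin(4*x)/65 + 49*cos(4*x)/130.

y = -14*sin(4*x)/65 + 49*cos(4*x)/130 + C1*cos(x)*exp(-x) + C2*exp(-x)*sin(x)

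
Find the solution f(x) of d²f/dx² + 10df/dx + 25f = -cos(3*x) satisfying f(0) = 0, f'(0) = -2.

Characteristic equation r² + 10r + 25 = 0 has discriminant (10)² - 4·(25) = 0, so r = -5 is a repeated root.
Hence f_h = (C1 + C2*x)*exp(-5*x).
Try f_p = A*cos(3*x) + B*sin(3*x). Substituting and equating the coefficients of cos(3x) and sin(3x) gives A = -4/289, B = -15/578, so f_p = -15*sin(3*x)/578 - 4*cos(3*x)/289.
General solution: f = -15*sin(3*x)/578 - 4*cos(3*x)/289 + C1*exp(-5*x) + C2*x*exp(-5*x).
Apply the initial conditions: f(0) = -4/289 + C1 = 0 and f'(0) = -45/578 + C2 - 5*C1 = -2. Solving gives C1 = 4/289, C2 = -63/34.

f = -15*sin(3*x)/578 - 4*cos(3*x)/289 + 4*exp(-5*x)/289 - 63*x*exp(-5*x)/34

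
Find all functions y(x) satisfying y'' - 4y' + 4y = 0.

y = C1*exp(2*x) + C2*x*exp(2*x)

Characteristic equation r² - 4r + 4 = 0 has discriminant (-4)² - 4·(4) = 0, so r = 2 is a repeated root.
Hence y_h = (C1 + C2*x)*exp(2*x).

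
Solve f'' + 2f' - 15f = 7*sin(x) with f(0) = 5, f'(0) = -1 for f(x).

Characteristic equation r² + 2r - 15 = 0 factors as (r + 5)(r - 3) = 0, so r = -5, 3.
Hence f_h = C1*exp(-5*x) + C2*exp(3*x).
Try f_p = A*cos(x) + B*sin(x). Substituting and equating the coefficients of cos(x) and sin(x) gives A = -7/130, B = -28/65, so f_p = -28*sin(x)/65 - 7*cos(x)/130.
General solution: f = -28*sin(x)/65 - 7*cos(x)/130 + C1*exp(-5*x) + C2*exp(3*x).
Apply the initial conditions: f(0) = -7/130 + C1 + C2 = 5 and f'(0) = -28/65 - 5*C1 + 3*C2 = -1. Solving gives C1 = 409/208, C2 = 247/80.

f = -28*sin(x)/65 - 7*cos(x)/130 + 247*exp(3*x)/80 + 409*exp(-5*x)/208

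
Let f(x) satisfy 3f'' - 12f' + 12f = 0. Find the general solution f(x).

f = C1*exp(2*x) + C2*x*exp(2*x)

Divide through by 3: f'' - 4f' + 4f = 0.
Characteristic equation r² - 4r + 4 = 0 has discriminant (-4)² - 4·(4) = 0, so r = 2 is a repeated root.
Hence f_h = (C1 + C2*x)*exp(2*x).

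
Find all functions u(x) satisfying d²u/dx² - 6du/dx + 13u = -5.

u = -5/13 + C1*cos(2*x)*exp(3*x) + C2*exp(3*x)*sin(2*x)

Characteristic equation r² - 6r + 13 = 0 has discriminant (-6)² - 4·(13) = -16 < 0, so r = 3 ± 2i.
Hence u_h = C1*cos(2*x)*exp(3*x) + C2*exp(3*x)*sin(2*x).
For the particular solution try u_p = A0. Substituting and matching coefficients of each power of x gives A0 = -5/13, so u_p = -5/13.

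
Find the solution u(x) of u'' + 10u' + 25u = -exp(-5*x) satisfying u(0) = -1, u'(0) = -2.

Characteristic equation r² + 10r + 25 = 0 has discriminant (10)² - 4·(25) = 0, so r = -5 is a repeated root.
Hence u_h = (C1 + C2*x)*exp(-5*x).
Since exp(-5*x) solves the homogeneous equation (r = -5 is a root of multiplicity 2), multiply the trial by x^2. Try u_p = A*x^2*exp(-5*x). Substituting into the equation and dividing by exp(-5*x) gives A = -1/2, so u_p = -x^2*exp(-5*x)/2.
General solution: u = C1*exp(-5*x) - x^2*exp(-5*x)/2 + C2*x*exp(-5*x).
Apply the initial conditions: u(0) = C1 = -1 and u'(0) = C2 - 5*C1 = -2. Solving gives C1 = -1, C2 = -7.

u = -exp(-5*x) - 7*x*exp(-5*x) - x**2*exp(-5*x)/2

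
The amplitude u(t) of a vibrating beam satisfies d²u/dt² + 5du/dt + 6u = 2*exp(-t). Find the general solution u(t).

u = C1*exp(-2*t) + C2*exp(-3*t) + exp(-t)

Characteristic equation r² + 5r + 6 = 0 factors as (r + 2)(r + 3) = 0, so r = -2, -3.
Hence u_h = C1*exp(-2*t) + C2*exp(-3*t).
Try u_p = A*exp(-t). Substituting into the equation and dividing by exp(-t) gives A = 1, so u_p = exp(-t).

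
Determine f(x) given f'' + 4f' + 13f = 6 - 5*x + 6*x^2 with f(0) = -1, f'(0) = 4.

Characteristic equation r² + 4r + 13 = 0 has discriminant (4)² - 4·(13) = -36 < 0, so r = -2 ± 3i.
Hence f_h = C1*cos(3*x)*exp(-2*x) + C2*exp(-2*x)*sin(3*x).
For the particular solution try f_p = A0 + A1*x + A2*x^2. Substituting and matching coefficients of each power of x gives A0 = 1310/2197, A1 = -113/169, A2 = 6/13, so f_p = 1310/2197 - 113*x/169 + 6*x^2/13.
General solution: f = 1310/2197 - 113*x/169 + 6*x^2/13 + C1*cos(3*x)*exp(-2*x) + C2*exp(-2*x)*sin(3*x).
Apply the initial conditions: f(0) = 1310/2197 + C1 = -1 and f'(0) = -113/169 - 2*C1 + 3*C2 = 4. Solving gives C1 = -3507/2197, C2 = 1081/2197.

f = 1310/2197 - 113*x/169 + 6*x**2/13 - 3507*cos(3*x)*exp(-2*x)/2197 + 1081*exp(-2*x)*sin(3*x)/2197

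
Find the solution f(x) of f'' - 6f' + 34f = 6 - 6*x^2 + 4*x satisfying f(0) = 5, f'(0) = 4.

f = 966/4913 - 3*x**2/17 + 16*x/289 - 51417*exp(3*x)*sin(5*x)/24565 + 23599*cos(5*x)*exp(3*x)/4913

Characteristic equation r² - 6r + 34 = 0 has discriminant (-6)² - 4·(34) = -100 < 0, so r = 3 ± 5i.
Hence f_h = C1*cos(5*x)*exp(3*x) + C2*exp(3*x)*sin(5*x).
For the particular solution try f_p = A0 + A1*x + A2*x^2. Substituting and matching coefficients of each power of x gives A0 = 966/4913, A1 = 16/289, A2 = -3/17, so f_p = 966/4913 - 3*x^2/17 + 16*x/289.
General solution: f = 966/4913 - 3*x^2/17 + 16*x/289 + C1*cos(5*x)*exp(3*x) + C2*exp(3*x)*sin(5*x).
Apply the initial conditions: f(0) = 966/4913 + C1 = 5 and f'(0) = 16/289 + 3*C1 + 5*C2 = 4. Solving gives C1 = 23599/4913, C2 = -51417/24565.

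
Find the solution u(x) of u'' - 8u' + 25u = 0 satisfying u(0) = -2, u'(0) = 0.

Characteristic equation r² - 8r + 25 = 0 has discriminant (-8)² - 4·(25) = -36 < 0, so r = 4 ± 3i.
Hence u_h = C1*cos(3*x)*exp(4*x) + C2*exp(4*x)*sin(3*x).
Apply the initial conditions: u(0) = C1 = -2 and u'(0) = 3*C2 + 4*C1 = 0. Solving gives C1 = -2, C2 = 8/3.

u = -2*cos(3*x)*exp(4*x) + 8*exp(4*x)*sin(3*x)/3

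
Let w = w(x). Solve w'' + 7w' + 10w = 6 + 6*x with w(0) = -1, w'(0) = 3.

Characteristic equation r² + 7r + 10 = 0 factors as (r + 5)(r + 2) = 0, so r = -5, -2.
Hence w_h = C1*exp(-5*x) + C2*exp(-2*x).
For the particular solution try w_p = A0 + A1*x. Substituting and matching coefficients of each power of x gives A0 = 9/50, A1 = 3/5, so w_p = 9/50 + 3*x/5.
General solution: w = 9/50 + 3*x/5 + C1*exp(-5*x) + C2*exp(-2*x).
Apply the initial conditions: w(0) = 9/50 + C1 + C2 = -1 and w'(0) = 3/5 - 5*C1 - 2*C2 = 3. Solving gives C1 = -1/75, C2 = -7/6.

w = 9/50 - 7*exp(-2*x)/6 - exp(-5*x)/75 + 3*x/5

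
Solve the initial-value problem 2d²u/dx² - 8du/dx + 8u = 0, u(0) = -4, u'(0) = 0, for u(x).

Divide through by 2: u'' - 4u' + 4u = 0.
Characteristic equation r² - 4r + 4 = 0 has discriminant (-4)² - 4·(4) = 0, so r = 2 is a repeated root.
Hence u_h = (C1 + C2*x)*exp(2*x).
Apply the initial conditions: u(0) = C1 = -4 and u'(0) = C2 + 2*C1 = 0. Solving gives C1 = -4, C2 = 8.

u = -4*exp(2*x) + 8*x*exp(2*x)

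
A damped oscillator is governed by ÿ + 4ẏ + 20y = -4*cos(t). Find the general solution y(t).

y = -76*cos(t)/377 - 16*sin(t)/377 + C1*cos(4*t)*exp(-2*t) + C2*exp(-2*t)*sin(4*t)

Characteristic equation r² + 4r + 20 = 0 has discriminant (4)² - 4·(20) = -64 < 0, so r = -2 ± 4i.
Hence y_h = C1*cos(4*t)*exp(-2*t) + C2*exp(-2*t)*sin(4*t).
Try y_p = A*cos(t) + B*sin(t). Substituting and equating the coefficients of cos(t) and sin(t) gives A = -76/377, B = -16/377, so y_p = -76*cos(t)/377 - 16*sin(t)/377.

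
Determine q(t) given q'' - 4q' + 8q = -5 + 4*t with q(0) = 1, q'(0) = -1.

Characteristic equation r² - 4r + 8 = 0 has discriminant (-4)² - 4·(8) = -16 < 0, so r = 2 ± 2i.
Hence q_h = C1*cos(2*t)*exp(2*t) + C2*exp(2*t)*sin(2*t).
For the particular solution try q_p = A0 + A1*t. Substituting and matching coefficients of each power of t gives A0 = -3/8, A1 = 1/2, so q_p = -3/8 + t/2.
General solution: q = -3/8 + t/2 + C1*cos(2*t)*exp(2*t) + C2*exp(2*t)*sin(2*t).
Apply the initial conditions: q(0) = -3/8 + C1 = 1 and q'(0) = 1/2 + 2*C1 + 2*C2 = -1. Solving gives C1 = 11/8, C2 = -17/8.

q = -3/8 + t/2 - 17*exp(2*t)*sin(2*t)/8 + 11*cos(2*t)*exp(2*t)/8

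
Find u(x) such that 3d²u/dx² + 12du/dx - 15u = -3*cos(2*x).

u = -8*sin(2*x)/145 + 9*cos(2*x)/145 + C1*exp(-5*x) + C2*exp(x)

Divide through by 3: u'' + 4u' - 5u = -cos(2*x).
Characteristic equation r² + 4r - 5 = 0 factors as (r + 5)(r - 1) = 0, so r = -5, 1.
Hence u_h = C1*exp(-5*x) + C2*exp(x).
Try u_p = A*cos(2*x) + B*sin(2*x). Substituting and equating the coefficients of cos(2x) and sin(2x) gives A = 9/145, B = -8/145, so u_p = -8*sin(2*x)/145 + 9*cos(2*x)/145.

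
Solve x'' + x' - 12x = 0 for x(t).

Characteristic equation r² + r - 12 = 0 factors as (r + 4)(r - 3) = 0, so r = -4, 3.
Hence x_h = C1*exp(-4*t) + C2*exp(3*t).

x = C1*exp(-4*t) + C2*exp(3*t)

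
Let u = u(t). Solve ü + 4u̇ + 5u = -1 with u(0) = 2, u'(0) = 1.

Characteristic equation r² + 4r + 5 = 0 has discriminant (4)² - 4·(5) = -4 < 0, so r = -2 ± i.
Hence u_h = C1*cos(t)*exp(-2*t) + C2*exp(-2*t)*sin(t).
For the particular solution try u_p = A0. Substituting and matching coefficients of each power of t gives A0 = -1/5, so u_p = -1/5.
General solution: u = -1/5 + C1*cos(t)*exp(-2*t) + C2*exp(-2*t)*sin(t).
Apply the initial conditions: u(0) = -1/5 + C1 = 2 and u'(0) = C2 - 2*C1 = 1. Solving gives C1 = 11/5, C2 = 27/5.

u = -1/5 + 11*cos(t)*exp(-2*t)/5 + 27*exp(-2*t)*sin(t)/5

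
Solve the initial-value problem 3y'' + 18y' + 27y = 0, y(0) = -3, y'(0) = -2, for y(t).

Divide through by 3: y'' + 6y' + 9y = 0.
Characteristic equation r² + 6r + 9 = 0 has discriminant (6)² - 4·(9) = 0, so r = -3 is a repeated root.
Hence y_h = (C1 + C2*t)*exp(-3*t).
Apply the initial conditions: y(0) = C1 = -3 and y'(0) = C2 - 3*C1 = -2. Solving gives C1 = -3, C2 = -11.

y = -3*exp(-3*t) - 11*t*exp(-3*t)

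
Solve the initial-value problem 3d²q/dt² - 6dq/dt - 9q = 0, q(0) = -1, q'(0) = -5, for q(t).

Divide through by 3: q'' - 2q' - 3q = 0.
Characteristic equation r² - 2r - 3 = 0 factors as (r + 1)(r - 3) = 0, so r = -1, 3.
Hence q_h = C1*exp(-t) + C2*exp(3*t).
Apply the initial conditions: q(0) = C1 + C2 = -1 and q'(0) = -C1 + 3*C2 = -5. Solving gives C1 = 1/2, C2 = -3/2.

q = exp(-t)/2 - 3*exp(3*t)/2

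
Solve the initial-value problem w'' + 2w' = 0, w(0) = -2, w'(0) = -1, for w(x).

w = -5/2 + exp(-2*x)/2

Characteristic equation r² + 2r = 0 factors as (r + 2)r = 0, so r = -2, 0.
Hence w_h = C1*exp(-2*x) + C2.
Apply the initial conditions: w(0) = C1 + C2 = -2 and w'(0) = -2*C1 = -1. Solving gives C1 = 1/2, C2 = -5/2.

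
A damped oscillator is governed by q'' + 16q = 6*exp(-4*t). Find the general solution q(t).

Characteristic equation r² + 16 = 0 has discriminant (0)² - 4·(16) = -64 < 0, so r = ± 4i.
Hence q_h = C1*cos(4*t) + C2*sin(4*t).
Try q_p = A*exp(-4*t). Substituting into the equation and dividing by exp(-4*t) gives A = 3/16, so q_p = 3*exp(-4*t)/16.

q = 3*exp(-4*t)/16 + C1*cos(4*t) + C2*sin(4*t)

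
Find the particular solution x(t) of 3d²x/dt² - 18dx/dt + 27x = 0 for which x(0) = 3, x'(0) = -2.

x = 3*exp(3*t) - 11*t*exp(3*t)

Divide through by 3: x'' - 6x' + 9x = 0.
Characteristic equation r² - 6r + 9 = 0 has discriminant (-6)² - 4·(9) = 0, so r = 3 is a repeated root.
Hence x_h = (C1 + C2*t)*exp(3*t).
Apply the initial conditions: x(0) = C1 = 3 and x'(0) = C2 + 3*C1 = -2. Solving gives C1 = 3, C2 = -11.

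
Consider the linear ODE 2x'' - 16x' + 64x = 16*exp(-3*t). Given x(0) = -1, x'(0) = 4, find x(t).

x = 8*exp(-3*t)/65 - 73*cos(4*t)*exp(4*t)/65 + 144*exp(4*t)*sin(4*t)/65

Divide through by 2: x'' - 8x' + 32x = 8*exp(-3*t).
Characteristic equation r² - 8r + 32 = 0 has discriminant (-8)² - 4·(32) = -64 < 0, so r = 4 ± 4i.
Hence x_h = C1*cos(4*t)*exp(4*t) + C2*exp(4*t)*sin(4*t).
Try x_p = A*exp(-3*t). Substituting into the equation and dividing by exp(-3*t) gives A = 8/65, so x_p = 8*exp(-3*t)/65.
General solution: x = 8*exp(-3*t)/65 + C1*cos(4*t)*exp(4*t) + C2*exp(4*t)*sin(4*t).
Apply the initial conditions: x(0) = 8/65 + C1 = -1 and x'(0) = -24/65 + 4*C1 + 4*C2 = 4. Solving gives C1 = -73/65, C2 = 144/65.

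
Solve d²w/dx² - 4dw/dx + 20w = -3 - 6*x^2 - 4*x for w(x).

w = -23/125 - 8*x/25 - 3*x**2/10 + C1*cos(4*x)*exp(2*x) + C2*exp(2*x)*sin(4*x)

Characteristic equation r² - 4r + 20 = 0 has discriminant (-4)² - 4·(20) = -64 < 0, so r = 2 ± 4i.
Hence w_h = C1*cos(4*x)*exp(2*x) + C2*exp(2*x)*sin(4*x).
For the particular solution try w_p = A0 + A1*x + A2*x^2. Substituting and matching coefficients of each power of x gives A0 = -23/125, A1 = -8/25, A2 = -3/10, so w_p = -23/125 - 8*x/25 - 3*x^2/10.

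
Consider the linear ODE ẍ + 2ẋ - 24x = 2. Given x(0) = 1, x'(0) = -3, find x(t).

x = -1/12 + 7*exp(4*t)/20 + 11*exp(-6*t)/15

Characteristic equation r² + 2r - 24 = 0 factors as (r + 6)(r - 4) = 0, so r = -6, 4.
Hence x_h = C1*exp(-6*t) + C2*exp(4*t).
For the particular solution try x_p = A0. Substituting and matching coefficients of each power of t gives A0 = -1/12, so x_p = -1/12.
General solution: x = -1/12 + C1*exp(-6*t) + C2*exp(4*t).
Apply the initial conditions: x(0) = -1/12 + C1 + C2 = 1 and x'(0) = -6*C1 + 4*C2 = -3. Solving gives C1 = 11/15, C2 = 7/20.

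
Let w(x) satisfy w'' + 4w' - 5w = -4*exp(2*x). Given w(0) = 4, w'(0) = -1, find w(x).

w = -4*exp(2*x)/7 + 23*exp(x)/6 + 31*exp(-5*x)/42

Characteristic equation r² + 4r - 5 = 0 factors as (r - 1)(r + 5) = 0, so r = 1, -5.
Hence w_h = C1*exp(x) + C2*exp(-5*x).
Try w_p = A*exp(2*x). Substituting into the equation and dividing by exp(2*x) gives A = -4/7, so w_p = -4*exp(2*x)/7.
General solution: w = -4*exp(2*x)/7 + C1*exp(x) + C2*exp(-5*x).
Apply the initial conditions: w(0) = -4/7 + C1 + C2 = 4 and w'(0) = -8/7 + C1 - 5*C2 = -1. Solving gives C1 = 23/6, C2 = 31/42.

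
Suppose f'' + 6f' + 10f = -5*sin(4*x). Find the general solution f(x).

Characteristic equation r² + 6r + 10 = 0 has discriminant (6)² - 4·(10) = -4 < 0, so r = -3 ± i.
Hence f_h = C1*cos(x)*exp(-3*x) + C2*exp(-3*x)*sin(x).
Try f_p = A*cos(4*x) + B*sin(4*x). Substituting and equating the coefficients of cos(4x) and sin(4x) gives A = 10/51, B = 5/102, so f_p = 5*sin(4*x)/102 + 10*cos(4*x)/51.

f = 5*sin(4*x)/102 + 10*cos(4*x)/51 + C1*cos(x)*exp(-3*x) + C2*exp(-3*x)*sin(x)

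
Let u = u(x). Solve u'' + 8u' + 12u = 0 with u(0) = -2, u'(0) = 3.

Characteristic equation r² + 8r + 12 = 0 factors as (r + 6)(r + 2) = 0, so r = -6, -2.
Hence u_h = C1*exp(-6*x) + C2*exp(-2*x).
Apply the initial conditions: u(0) = C1 + C2 = -2 and u'(0) = -6*C1 - 2*C2 = 3. Solving gives C1 = 1/4, C2 = -9/4.

u = -9*exp(-2*x)/4 + exp(-6*x)/4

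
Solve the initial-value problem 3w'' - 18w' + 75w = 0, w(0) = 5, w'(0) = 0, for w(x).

Divide through by 3: w'' - 6w' + 25w = 0.
Characteristic equation r² - 6r + 25 = 0 has discriminant (-6)² - 4·(25) = -64 < 0, so r = 3 ± 4i.
Hence w_h = C1*cos(4*x)*exp(3*x) + C2*exp(3*x)*sin(4*x).
Apply the initial conditions: w(0) = C1 = 5 and w'(0) = 3*C1 + 4*C2 = 0. Solving gives C1 = 5, C2 = -15/4.

w = 5*cos(4*x)*exp(3*x) - 15*exp(3*x)*sin(4*x)/4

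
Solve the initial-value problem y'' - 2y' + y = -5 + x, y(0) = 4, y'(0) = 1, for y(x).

y = -3 + x + 7*exp(x) - 7*x*exp(x)

Characteristic equation r² - 2r + 1 = 0 has discriminant (-2)² - 4·(1) = 0, so r = 1 is a repeated root.
Hence y_h = (C1 + C2*x)*exp(x).
For the particular solution try y_p = A0 + A1*x. Substituting and matching coefficients of each power of x gives A0 = -3, A1 = 1, so y_p = -3 + x.
General solution: y = -3 + x + C1*exp(x) + C2*x*exp(x).
Apply the initial conditions: y(0) = -3 + C1 = 4 and y'(0) = 1 + C1 + C2 = 1. Solving gives C1 = 7, C2 = -7.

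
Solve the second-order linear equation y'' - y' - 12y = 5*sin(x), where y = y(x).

Characteristic equation r² - r - 12 = 0 factors as (r + 3)(r - 4) = 0, so r = -3, 4.
Hence y_h = C1*exp(-3*x) + C2*exp(4*x).
Try y_p = A*cos(x) + B*sin(x). Substituting and equating the coefficients of cos(x) and sin(x) gives A = 1/34, B = -13/34, so y_p = -13*sin(x)/34 + cos(x)/34.

y = -13*sin(x)/34 + cos(x)/34 + C1*exp(-3*x) + C2*exp(4*x)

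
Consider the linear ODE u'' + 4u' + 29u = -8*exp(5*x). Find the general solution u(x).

Characteristic equation r² + 4r + 29 = 0 has discriminant (4)² - 4·(29) = -100 < 0, so r = -2 ± 5i.
Hence u_h = C1*cos(5*x)*exp(-2*x) + C2*exp(-2*x)*sin(5*x).
Try u_p = A*exp(5*x). Substituting into the equation and dividing by exp(5*x) gives A = -4/37, so u_p = -4*exp(5*x)/37.

u = -4*exp(5*x)/37 + C1*cos(5*x)*exp(-2*x) + C2*exp(-2*x)*sin(5*x)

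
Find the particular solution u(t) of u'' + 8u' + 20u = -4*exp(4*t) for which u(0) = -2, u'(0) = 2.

u = -exp(4*t)/17 - 47*exp(-4*t)*sin(2*t)/17 - 33*cos(2*t)*exp(-4*t)/17

Characteristic equation r² + 8r + 20 = 0 has discriminant (8)² - 4·(20) = -16 < 0, so r = -4 ± 2i.
Hence u_h = C1*cos(2*t)*exp(-4*t) + C2*exp(-4*t)*sin(2*t).
Try u_p = A*exp(4*t). Substituting into the equation and dividing by exp(4*t) gives A = -1/17, so u_p = -exp(4*t)/17.
General solution: u = -exp(4*t)/17 + C1*cos(2*t)*exp(-4*t) + C2*exp(-4*t)*sin(2*t).
Apply the initial conditions: u(0) = -1/17 + C1 = -2 and u'(0) = -4/17 - 4*C1 + 2*C2 = 2. Solving gives C1 = -33/17, C2 = -47/17.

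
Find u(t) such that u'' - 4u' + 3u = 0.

u = C1*exp(t) + C2*exp(3*t)

Characteristic equation r² - 4r + 3 = 0 factors as (r - 1)(r - 3) = 0, so r = 1, 3.
Hence u_h = C1*exp(t) + C2*exp(3*t).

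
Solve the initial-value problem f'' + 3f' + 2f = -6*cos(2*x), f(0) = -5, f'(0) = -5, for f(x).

Characteristic equation r² + 3r + 2 = 0 factors as (r + 1)(r + 2) = 0, so r = -1, -2.
Hence f_h = C1*exp(-x) + C2*exp(-2*x).
Try f_p = A*cos(2*x) + B*sin(2*x). Substituting and equating the coefficients of cos(2x) and sin(2x) gives A = 3/10, B = -9/10, so f_p = -9*sin(2*x)/10 + 3*cos(2*x)/10.
General solution: f = -9*sin(2*x)/10 + 3*cos(2*x)/10 + C1*exp(-x) + C2*exp(-2*x).
Apply the initial conditions: f(0) = 3/10 + C1 + C2 = -5 and f'(0) = -9/5 - C1 - 2*C2 = -5. Solving gives C1 = -69/5, C2 = 17/2.

f = -69*exp(-x)/5 - 9*sin(2*x)/10 + 3*cos(2*x)/10 + 17*exp(-2*x)/2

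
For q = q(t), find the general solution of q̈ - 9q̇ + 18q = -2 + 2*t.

Characteristic equation r² - 9r + 18 = 0 factors as (r - 6)(r - 3) = 0, so r = 6, 3.
Hence q_h = C1*exp(6*t) + C2*exp(3*t).
For the particular solution try q_p = A0 + A1*t. Substituting and matching coefficients of each power of t gives A0 = -1/18, A1 = 1/9, so q_p = -1/18 + t/9.

q = -1/18 + t/9 + C1*exp(6*t) + C2*exp(3*t)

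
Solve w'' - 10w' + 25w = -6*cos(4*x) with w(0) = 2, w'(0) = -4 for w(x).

w = -54*cos(4*x)/1681 + 240*sin(4*x)/1681 + 3416*exp(5*x)/1681 - 604*x*exp(5*x)/41

Characteristic equation r² - 10r + 25 = 0 has discriminant (-10)² - 4·(25) = 0, so r = 5 is a repeated root.
Hence w_h = (C1 + C2*x)*exp(5*x).
Try w_p = A*cos(4*x) + B*sin(4*x). Substituting and equating the coefficients of cos(4x) and sin(4x) gives A = -54/1681, B = 240/1681, so w_p = -54*cos(4*x)/1681 + 240*sin(4*x)/1681.
General solution: w = -54*cos(4*x)/1681 + 240*sin(4*x)/1681 + C1*exp(5*x) + C2*x*exp(5*x).
Apply the initial conditions: w(0) = -54/1681 + C1 = 2 and w'(0) = 960/1681 + C2 + 5*C1 = -4. Solving gives C1 = 3416/1681, C2 = -604/41.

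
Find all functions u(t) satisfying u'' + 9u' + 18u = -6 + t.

Characteristic equation r² + 9r + 18 = 0 factors as (r + 6)(r + 3) = 0, so r = -6, -3.
Hence u_h = C1*exp(-6*t) + C2*exp(-3*t).
For the particular solution try u_p = A0 + A1*t. Substituting and matching coefficients of each power of t gives A0 = -13/36, A1 = 1/18, so u_p = -13/36 + t/18.

u = -13/36 + t/18 + C1*exp(-6*t) + C2*exp(-3*t)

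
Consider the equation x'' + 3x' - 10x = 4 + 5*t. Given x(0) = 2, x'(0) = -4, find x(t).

Characteristic equation r² + 3r - 10 = 0 factors as (r + 5)(r - 2) = 0, so r = -5, 2.
Hence x_h = C1*exp(-5*t) + C2*exp(2*t).
For the particular solution try x_p = A0 + A1*t. Substituting and matching coefficients of each power of t gives A0 = -11/20, A1 = -1/2, so x_p = -11/20 - t/2.
General solution: x = -11/20 - t/2 + C1*exp(-5*t) + C2*exp(2*t).
Apply the initial conditions: x(0) = -11/20 + C1 + C2 = 2 and x'(0) = -1/2 - 5*C1 + 2*C2 = -4. Solving gives C1 = 43/35, C2 = 37/28.

x = -11/20 - t/2 + 37*exp(2*t)/28 + 43*exp(-5*t)/35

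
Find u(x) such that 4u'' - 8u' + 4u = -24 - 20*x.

Divide through by 4: u'' - 2u' + u = -6 - 5*x.
Characteristic equation r² - 2r + 1 = 0 has discriminant (-2)² - 4·(1) = 0, so r = 1 is a repeated root.
Hence u_h = (C1 + C2*x)*exp(x).
For the particular solution try u_p = A0 + A1*x. Substituting and matching coefficients of each power of x gives A0 = -16, A1 = -5, so u_p = -16 - 5*x.

u = -16 - 5*x + C1*exp(x) + C2*x*exp(x)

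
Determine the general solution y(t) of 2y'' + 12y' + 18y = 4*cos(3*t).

Divide through by 2: y'' + 6y' + 9y = 2*cos(3*t).
Characteristic equation r² + 6r + 9 = 0 has discriminant (6)² - 4·(9) = 0, so r = -3 is a repeated root.
Hence y_h = (C1 + C2*t)*exp(-3*t).
Try y_p = A*cos(3*t) + B*sin(3*t). Substituting and equating the coefficients of cos(3t) and sin(3t) gives A = 0, B = 1/9, so y_p = sin(3*t)/9.

y = sin(3*t)/9 + C1*exp(-3*t) + C2*t*exp(-3*t)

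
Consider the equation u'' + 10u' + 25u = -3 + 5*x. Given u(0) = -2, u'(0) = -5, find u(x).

Characteristic equation r² + 10r + 25 = 0 has discriminant (10)² - 4·(25) = 0, so r = -5 is a repeated root.
Hence u_h = (C1 + C2*x)*exp(-5*x).
For the particular solution try u_p = A0 + A1*x. Substituting and matching coefficients of each power of x gives A0 = -1/5, A1 = 1/5, so u_p = -1/5 + x/5.
General solution: u = -1/5 + x/5 + C1*exp(-5*x) + C2*x*exp(-5*x).
Apply the initial conditions: u(0) = -1/5 + C1 = -2 and u'(0) = 1/5 + C2 - 5*C1 = -5. Solving gives C1 = -9/5, C2 = -71/5.

u = -1/5 - 9*exp(-5*x)/5 + x/5 - 71*x*exp(-5*x)/5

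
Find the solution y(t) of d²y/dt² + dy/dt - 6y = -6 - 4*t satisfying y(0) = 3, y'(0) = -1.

Characteristic equation r² + r - 6 = 0 factors as (r + 3)(r - 2) = 0, so r = -3, 2.
Hence y_h = C1*exp(-3*t) + C2*exp(2*t).
For the particular solution try y_p = A0 + A1*t. Substituting and matching coefficients of each power of t gives A0 = 10/9, A1 = 2/3, so y_p = 10/9 + 2*t/3.
General solution: y = 10/9 + 2*t/3 + C1*exp(-3*t) + C2*exp(2*t).
Apply the initial conditions: y(0) = 10/9 + C1 + C2 = 3 and y'(0) = 2/3 - 3*C1 + 2*C2 = -1. Solving gives C1 = 49/45, C2 = 4/5.

y = 10/9 + 2*t/3 + 4*exp(2*t)/5 + 49*exp(-3*t)/45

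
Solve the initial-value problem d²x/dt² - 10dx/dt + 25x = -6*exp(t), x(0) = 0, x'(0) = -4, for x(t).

x = -3*exp(t)/8 + 3*exp(5*t)/8 - 11*t*exp(5*t)/2

Characteristic equation r² - 10r + 25 = 0 has discriminant (-10)² - 4·(25) = 0, so r = 5 is a repeated root.
Hence x_h = (C1 + C2*t)*exp(5*t).
Try x_p = A*exp(t). Substituting into the equation and dividing by exp(t) gives A = -3/8, so x_p = -3*exp(t)/8.
General solution: x = -3*exp(t)/8 + C1*exp(5*t) + C2*t*exp(5*t).
Apply the initial conditions: x(0) = -3/8 + C1 = 0 and x'(0) = -3/8 + C2 + 5*C1 = -4. Solving gives C1 = 3/8, C2 = -11/2.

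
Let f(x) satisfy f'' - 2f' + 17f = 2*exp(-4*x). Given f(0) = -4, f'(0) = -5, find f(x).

f = 2*exp(-4*x)/41 - 166*cos(4*x)*exp(x)/41 - 31*exp(x)*sin(4*x)/164

Characteristic equation r² - 2r + 17 = 0 has discriminant (-2)² - 4·(17) = -64 < 0, so r = 1 ± 4i.
Hence f_h = C1*cos(4*x)*exp(x) + C2*exp(x)*sin(4*x).
Try f_p = A*exp(-4*x). Substituting into the equation and dividing by exp(-4*x) gives A = 2/41, so f_p = 2*exp(-4*x)/41.
General solution: f = 2*exp(-4*x)/41 + C1*cos(4*x)*exp(x) + C2*exp(x)*sin(4*x).
Apply the initial conditions: f(0) = 2/41 + C1 = -4 and f'(0) = -8/41 + C1 + 4*C2 = -5. Solving gives C1 = -166/41, C2 = -31/164.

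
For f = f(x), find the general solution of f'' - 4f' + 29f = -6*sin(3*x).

Characteristic equation r² - 4r + 29 = 0 has discriminant (-4)² - 4·(29) = -100 < 0, so r = 2 ± 5i.
Hence f_h = C1*cos(5*x)*exp(2*x) + C2*exp(2*x)*sin(5*x).
Try f_p = A*cos(3*x) + B*sin(3*x). Substituting and equating the coefficients of cos(3x) and sin(3x) gives A = -9/68, B = -15/68, so f_p = -15*sin(3*x)/68 - 9*cos(3*x)/68.

f = -15*sin(3*x)/68 - 9*cos(3*x)/68 + C1*cos(5*x)*exp(2*x) + C2*exp(2*x)*sin(5*x)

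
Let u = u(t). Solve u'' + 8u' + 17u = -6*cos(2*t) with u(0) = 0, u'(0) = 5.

Characteristic equation r² + 8r + 17 = 0 has discriminant (8)² - 4·(17) = -4 < 0, so r = -4 ± i.
Hence u_h = C1*cos(t)*exp(-4*t) + C2*exp(-4*t)*sin(t).
Try u_p = A*cos(2*t) + B*sin(2*t). Substituting and equating the coefficients of cos(2t) and sin(2t) gives A = -78/425, B = -96/425, so u_p = -96*sin(2*t)/425 - 78*cos(2*t)/425.
General solution: u = -96*sin(2*t)/425 - 78*cos(2*t)/425 + C1*cos(t)*exp(-4*t) + C2*exp(-4*t)*sin(t).
Apply the initial conditions: u(0) = -78/425 + C1 = 0 and u'(0) = -192/425 + C2 - 4*C1 = 5. Solving gives C1 = 78/425, C2 = 2629/425.

u = -96*sin(2*t)/425 - 78*cos(2*t)/425 + 78*cos(t)*exp(-4*t)/425 + 2629*exp(-4*t)*sin(t)/425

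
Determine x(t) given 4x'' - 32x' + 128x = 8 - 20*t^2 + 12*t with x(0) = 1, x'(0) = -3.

x = 39/512 - 5*t**2/32 + t/64 - 859*exp(4*t)*sin(4*t)/512 + 473*cos(4*t)*exp(4*t)/512

Divide through by 4: x'' - 8x' + 32x = 2 - 5*t^2 + 3*t.
Characteristic equation r² - 8r + 32 = 0 has discriminant (-8)² - 4·(32) = -64 < 0, so r = 4 ± 4i.
Hence x_h = C1*cos(4*t)*exp(4*t) + C2*exp(4*t)*sin(4*t).
For the particular solution try x_p = A0 + A1*t + A2*t^2. Substituting and matching coefficients of each power of t gives A0 = 39/512, A1 = 1/64, A2 = -5/32, so x_p = 39/512 - 5*t^2/32 + t/64.
General solution: x = 39/512 - 5*t^2/32 + t/64 + C1*cos(4*t)*exp(4*t) + C2*exp(4*t)*sin(4*t).
Apply the initial conditions: x(0) = 39/512 + C1 = 1 and x'(0) = 1/64 + 4*C1 + 4*C2 = -3. Solving gives C1 = 473/512, C2 = -859/512.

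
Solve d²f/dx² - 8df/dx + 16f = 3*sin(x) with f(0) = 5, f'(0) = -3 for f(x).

Characteristic equation r² - 8r + 16 = 0 has discriminant (-8)² - 4·(16) = 0, so r = 4 is a repeated root.
Hence f_h = (C1 + C2*x)*exp(4*x).
Try f_p = A*cos(x) + B*sin(x). Substituting and equating the coefficients of cos(x) and sin(x) gives A = 24/289, B = 45/289, so f_p = 24*cos(x)/289 + 45*sin(x)/289.
General solution: f = 24*cos(x)/289 + 45*sin(x)/289 + C1*exp(4*x) + C2*x*exp(4*x).
Apply the initial conditions: f(0) = 24/289 + C1 = 5 and f'(0) = 45/289 + C2 + 4*C1 = -3. Solving gives C1 = 1421/289, C2 = -388/17.

f = 24*cos(x)/289 + 45*sin(x)/289 + 1421*exp(4*x)/289 - 388*x*exp(4*x)/17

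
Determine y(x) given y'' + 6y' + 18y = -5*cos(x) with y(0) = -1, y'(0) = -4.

Characteristic equation r² + 6r + 18 = 0 has discriminant (6)² - 4·(18) = -36 < 0, so r = -3 ± 3i.
Hence y_h = C1*cos(3*x)*exp(-3*x) + C2*exp(-3*x)*sin(3*x).
Try y_p = A*cos(x) + B*sin(x). Substituting and equating the coefficients of cos(x) and sin(x) gives A = -17/65, B = -6/65, so y_p = -17*cos(x)/65 - 6*sin(x)/65.
General solution: y = -17*cos(x)/65 - 6*sin(x)/65 + C1*cos(3*x)*exp(-3*x) + C2*exp(-3*x)*sin(3*x).
Apply the initial conditions: y(0) = -17/65 + C1 = -1 and y'(0) = -6/65 - 3*C1 + 3*C2 = -4. Solving gives C1 = -48/65, C2 = -398/195.

y = -17*cos(x)/65 - 6*sin(x)/65 - 398*exp(-3*x)*sin(3*x)/195 - 48*cos(3*x)*exp(-3*x)/65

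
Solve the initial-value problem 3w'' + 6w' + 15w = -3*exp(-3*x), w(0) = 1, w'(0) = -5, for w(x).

w = -exp(-3*x)/8 - 17*exp(-x)*sin(2*x)/8 + 9*cos(2*x)*exp(-x)/8

Divide through by 3: w'' + 2w' + 5w = -exp(-3*x).
Characteristic equation r² + 2r + 5 = 0 has discriminant (2)² - 4·(5) = -16 < 0, so r = -1 ± 2i.
Hence w_h = C1*cos(2*x)*exp(-x) + C2*exp(-x)*sin(2*x).
Try w_p = A*exp(-3*x). Substituting into the equation and dividing by exp(-3*x) gives A = -1/8, so w_p = -exp(-3*x)/8.
General solution: w = -exp(-3*x)/8 + C1*cos(2*x)*exp(-x) + C2*exp(-x)*sin(2*x).
Apply the initial conditions: w(0) = -1/8 + C1 = 1 and w'(0) = 3/8 - C1 + 2*C2 = -5. Solving gives C1 = 9/8, C2 = -17/8.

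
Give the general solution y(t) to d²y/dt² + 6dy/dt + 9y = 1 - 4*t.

Characteristic equation r² + 6r + 9 = 0 has discriminant (6)² - 4·(9) = 0, so r = -3 is a repeated root.
Hence y_h = (C1 + C2*t)*exp(-3*t).
For the particular solution try y_p = A0 + A1*t. Substituting and matching coefficients of each power of t gives A0 = 11/27, A1 = -4/9, so y_p = 11/27 - 4*t/9.

y = 11/27 - 4*t/9 + C1*exp(-3*t) + C2*t*exp(-3*t)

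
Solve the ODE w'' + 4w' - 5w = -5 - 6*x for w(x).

Characteristic equation r² + 4r - 5 = 0 factors as (r - 1)(r + 5) = 0, so r = 1, -5.
Hence w_h = C1*exp(x) + C2*exp(-5*x).
For the particular solution try w_p = A0 + A1*x. Substituting and matching coefficients of each power of x gives A0 = 49/25, A1 = 6/5, so w_p = 49/25 + 6*x/5.

w = 49/25 + 6*x/5 + C1*exp(x) + C2*exp(-5*x)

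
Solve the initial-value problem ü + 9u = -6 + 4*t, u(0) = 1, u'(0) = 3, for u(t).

Characteristic equation r² + 9 = 0 has discriminant (0)² - 4·(9) = -36 < 0, so r = ± 3i.
Hence u_h = C1*cos(3*t) + C2*sin(3*t).
For the particular solution try u_p = A0 + A1*t. Substituting and matching coefficients of each power of t gives A0 = -2/3, A1 = 4/9, so u_p = -2/3 + 4*t/9.
General solution: u = -2/3 + 4*t/9 + C1*cos(3*t) + C2*sin(3*t).
Apply the initial conditions: u(0) = -2/3 + C1 = 1 and u'(0) = 4/9 + 3*C2 = 3. Solving gives C1 = 5/3, C2 = 23/27.

u = -2/3 + 4*t/9 + 5*cos(3*t)/3 + 23*sin(3*t)/27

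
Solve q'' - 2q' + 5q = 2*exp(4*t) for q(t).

q = 2*exp(4*t)/13 + C1*cos(2*t)*exp(t) + C2*exp(t)*sin(2*t)

Characteristic equation r² - 2r + 5 = 0 has discriminant (-2)² - 4·(5) = -16 < 0, so r = 1 ± 2i.
Hence q_h = C1*cos(2*t)*exp(t) + C2*exp(t)*sin(2*t).
Try q_p = A*exp(4*t). Substituting into the equation and dividing by exp(4*t) gives A = 2/13, so q_p = 2*exp(4*t)/13.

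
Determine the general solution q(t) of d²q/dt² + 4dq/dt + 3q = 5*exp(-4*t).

q = 5*exp(-4*t)/3 + C1*exp(-t) + C2*exp(-3*t)

Characteristic equation r² + 4r + 3 = 0 factors as (r + 1)(r + 3) = 0, so r = -1, -3.
Hence q_h = C1*exp(-t) + C2*exp(-3*t).
Try q_p = A*exp(-4*t). Substituting into the equation and dividing by exp(-4*t) gives A = 5/3, so q_p = 5*exp(-4*t)/3.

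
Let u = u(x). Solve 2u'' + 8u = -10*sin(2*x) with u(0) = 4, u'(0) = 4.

u = 4*cos(2*x) + 11*sin(2*x)/8 + 5*x*cos(2*x)/4

Divide through by 2: u'' + 4u = -5*sin(2*x).
Characteristic equation r² + 4 = 0 has discriminant (0)² - 4·(4) = -16 < 0, so r = ± 2i.
Hence u_h = C1*cos(2*x) + C2*sin(2*x).
Since ±2i are characteristic roots, multiply the trial by x. Try u_p = x*(A*cos(2*x) + B*sin(2*x)). Substituting and equating the coefficients of cos(2x) and sin(2x) gives A = 5/4, B = 0, so u_p = 5*x*cos(2*x)/4.
General solution: u = C1*cos(2*x) + C2*sin(2*x) + 5*x*cos(2*x)/4.
Apply the initial conditions: u(0) = C1 = 4 and u'(0) = 5/4 + 2*C2 = 4. Solving gives C1 = 4, C2 = 11/8.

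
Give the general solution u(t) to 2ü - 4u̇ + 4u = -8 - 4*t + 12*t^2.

Divide through by 2: u'' - 2u' + 2u = -4 - 2*t + 6*t^2.
Characteristic equation r² - 2r + 2 = 0 has discriminant (-2)² - 4·(2) = -4 < 0, so r = 1 ± i.
Hence u_h = C1*cos(t)*exp(t) + C2*exp(t)*sin(t).
For the particular solution try u_p = A0 + A1*t + A2*t^2. Substituting and matching coefficients of each power of t gives A0 = 0, A1 = 5, A2 = 3, so u_p = 3*t^2 + 5*t.

u = 3*t**2 + 5*t + C1*cos(t)*exp(t) + C2*exp(t)*sin(t)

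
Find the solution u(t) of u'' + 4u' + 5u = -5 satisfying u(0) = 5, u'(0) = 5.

u = -1 + 6*cos(t)*exp(-2*t) + 17*exp(-2*t)*sin(t)

Characteristic equation r² + 4r + 5 = 0 has discriminant (4)² - 4·(5) = -4 < 0, so r = -2 ± i.
Hence u_h = C1*cos(t)*exp(-2*t) + C2*exp(-2*t)*sin(t).
For the particular solution try u_p = A0. Substituting and matching coefficients of each power of t gives A0 = -1, so u_p = -1.
General solution: u = -1 + C1*cos(t)*exp(-2*t) + C2*exp(-2*t)*sin(t).
Apply the initial conditions: u(0) = -1 + C1 = 5 and u'(0) = C2 - 2*C1 = 5. Solving gives C1 = 6, C2 = 17.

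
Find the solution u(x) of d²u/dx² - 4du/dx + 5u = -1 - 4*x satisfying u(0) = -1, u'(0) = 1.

u = -21/25 - 4*x/5 - 4*cos(x)*exp(2*x)/25 + 53*exp(2*x)*sin(x)/25

Characteristic equation r² - 4r + 5 = 0 has discriminant (-4)² - 4·(5) = -4 < 0, so r = 2 ± i.
Hence u_h = C1*cos(x)*exp(2*x) + C2*exp(2*x)*sin(x).
For the particular solution try u_p = A0 + A1*x. Substituting and matching coefficients of each power of x gives A0 = -21/25, A1 = -4/5, so u_p = -21/25 - 4*x/5.
General solution: u = -21/25 - 4*x/5 + C1*cos(x)*exp(2*x) + C2*exp(2*x)*sin(x).
Apply the initial conditions: u(0) = -21/25 + C1 = -1 and u'(0) = -4/5 + C2 + 2*C1 = 1. Solving gives C1 = -4/25, C2 = 53/25.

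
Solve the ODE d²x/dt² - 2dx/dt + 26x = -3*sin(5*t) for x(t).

Characteristic equation r² - 2r + 26 = 0 has discriminant (-2)² - 4·(26) = -100 < 0, so r = 1 ± 5i.
Hence x_h = C1*cos(5*t)*exp(t) + C2*exp(t)*sin(5*t).
Try x_p = A*cos(5*t) + B*sin(5*t). Substituting and equating the coefficients of cos(5t) and sin(5t) gives A = -30/101, B = -3/101, so x_p = -30*cos(5*t)/101 - 3*sin(5*t)/101.

x = -30*cos(5*t)/101 - 3*sin(5*t)/101 + C1*cos(5*t)*exp(t) + C2*exp(t)*sin(5*t)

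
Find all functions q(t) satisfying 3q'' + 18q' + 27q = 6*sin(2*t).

Divide through by 3: q'' + 6q' + 9q = 2*sin(2*t).
Characteristic equation r² + 6r + 9 = 0 has discriminant (6)² - 4·(9) = 0, so r = -3 is a repeated root.
Hence q_h = (C1 + C2*t)*exp(-3*t).
Try q_p = A*cos(2*t) + B*sin(2*t). Substituting and equating the coefficients of cos(2t) and sin(2t) gives A = -24/169, B = 10/169, so q_p = -24*cos(2*t)/169 + 10*sin(2*t)/169.

q = -24*cos(2*t)/169 + 10*sin(2*t)/169 + C1*exp(-3*t) + C2*t*exp(-3*t)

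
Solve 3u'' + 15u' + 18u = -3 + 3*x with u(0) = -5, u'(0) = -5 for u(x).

u = -11/36 - 77*exp(-2*x)/4 + x/6 + 131*exp(-3*x)/9

Divide through by 3: u'' + 5u' + 6u = -1 + x.
Characteristic equation r² + 5r + 6 = 0 factors as (r + 3)(r + 2) = 0, so r = -3, -2.
Hence u_h = C1*exp(-3*x) + C2*exp(-2*x).
For the particular solution try u_p = A0 + A1*x. Substituting and matching coefficients of each power of x gives A0 = -11/36, A1 = 1/6, so u_p = -11/36 + x/6.
General solution: u = -11/36 + x/6 + C1*exp(-3*x) + C2*exp(-2*x).
Apply the initial conditions: u(0) = -11/36 + C1 + C2 = -5 and u'(0) = 1/6 - 3*C1 - 2*C2 = -5. Solving gives C1 = 131/9, C2 = -77/4.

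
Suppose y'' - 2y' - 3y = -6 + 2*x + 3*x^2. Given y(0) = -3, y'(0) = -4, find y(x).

Characteristic equation r² - 2r - 3 = 0 factors as (r + 1)(r - 3) = 0, so r = -1, 3.
Hence y_h = C1*exp(-x) + C2*exp(3*x).
For the particular solution try y_p = A0 + A1*x + A2*x^2. Substituting and matching coefficients of each power of x gives A0 = 8/9, A1 = 2/3, A2 = -1, so y_p = 8/9 - x^2 + 2*x/3.
General solution: y = 8/9 - x^2 + 2*x/3 + C1*exp(-x) + C2*exp(3*x).
Apply the initial conditions: y(0) = 8/9 + C1 + C2 = -3 and y'(0) = 2/3 - C1 + 3*C2 = -4. Solving gives C1 = -7/4, C2 = -77/36.

y = 8/9 - x**2 - 77*exp(3*x)/36 - 7*exp(-x)/4 + 2*x/3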